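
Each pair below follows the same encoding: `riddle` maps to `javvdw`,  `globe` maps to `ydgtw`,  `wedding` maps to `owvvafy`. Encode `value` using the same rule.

Compare letters: r→j is +18, i→a is +18, d→v is +18 — a constant shift. Every letter moves 18 places later in the alphabet, wrapping around z→a.
For value: v+18=n, a+18=s, l+18=d, u+18=m, e+18=w.

nsdmw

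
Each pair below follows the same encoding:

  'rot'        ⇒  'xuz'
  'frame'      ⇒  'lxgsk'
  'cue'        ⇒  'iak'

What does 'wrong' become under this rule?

cxutm

Compare letters: r→x is +6, o→u is +6, t→z is +6 — a constant shift. This is a Caesar cipher with shift 6.
Applying it to wrong: w+6=c, r+6=x, o+6=u, n+6=t, g+6=m.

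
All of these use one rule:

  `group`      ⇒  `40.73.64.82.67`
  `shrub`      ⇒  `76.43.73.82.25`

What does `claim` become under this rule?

28.55.22.46.58

g(#7)→40 and r(#18)→73: differences scale by 3, so n = 3·pos + 19. Each letter becomes 3×(its alphabet position, a=1..z=26) + 19.
Applying it to claim: c=3→28, l=12→55, a=1→22, i=9→46, m=13→58.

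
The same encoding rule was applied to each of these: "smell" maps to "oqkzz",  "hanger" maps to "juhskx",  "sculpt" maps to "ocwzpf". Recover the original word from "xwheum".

runway

This is an affine cipher: with a=0,…,z=25, each position x becomes (17x+20) mod 26.
Decoding xwheum: x(23)→23·(23−20)≡17=r; w(22)→23·(22−20)≡20=u; h(7)→23·(7−20)≡13=n; e(4)→23·(4−20)≡22=w; u(20)→23·(20−20)≡0=a; m(12)→23·(12−20)≡24=y (all mod 26).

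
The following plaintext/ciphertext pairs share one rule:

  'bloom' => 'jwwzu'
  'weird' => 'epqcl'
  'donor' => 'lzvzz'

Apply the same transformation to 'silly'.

Shifts by position in bloom: pos 0: b→j (+8), pos 1: l→w (+11), pos 2: o→w (+8), pos 3: o→z (+11) — repeating every 2. A repeating key of period 2 is used — shifts +8, +11 over and over.
Applying it to silly: s+8=a, i+11=t, l+8=t, l+11=w, y+8=g.

attwg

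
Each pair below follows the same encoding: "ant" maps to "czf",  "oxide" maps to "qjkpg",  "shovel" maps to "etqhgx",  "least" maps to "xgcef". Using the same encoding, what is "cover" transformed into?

The shift depends on letter class: consonant n→z is +12, but vowel a→c is +2. The rule splits by letter class: vowels +2, consonants +12.
On cover: c(cons)+12=o, o(vowel)+2=q, v(cons)+12=h, e(vowel)+2=g, r(cons)+12=d.

oqhgd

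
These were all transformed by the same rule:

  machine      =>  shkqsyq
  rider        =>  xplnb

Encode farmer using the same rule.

lhzvoc

In machine: m→s is +6, a→h is +7, c→k is +8, h→q is +9 — the shift increases by 1 each position. Each letter shifts forward by (position + 6), i.e. 6, 7, 8, … — the shift grows by one for each successive letter.
On farmer: f+6=l, a+7=h, r+8=z, m+9=v, e+10=o, r+11=c.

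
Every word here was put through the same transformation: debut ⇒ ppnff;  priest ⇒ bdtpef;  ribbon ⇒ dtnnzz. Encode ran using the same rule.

dlz

Vowels shift forward by 11 and consonants shift forward by 12.
On ran: r(cons)+12=d, a(vowel)+11=l, n(cons)+12=z.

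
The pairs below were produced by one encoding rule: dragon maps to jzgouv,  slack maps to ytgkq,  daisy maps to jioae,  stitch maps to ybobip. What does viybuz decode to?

Shifts by position in dragon: pos 0: d→j (+6), pos 1: r→z (+8), pos 2: a→g (+6), pos 3: g→o (+8) — repeating every 2. The shifts repeat in a cycle of length 2: positions 0,1,… shift by +6, +8, then the pattern repeats.
Decoding viybuz: v−6=p, i−8=a, y−6=s, b−8=t, u−6=o, z−8=r.

pastor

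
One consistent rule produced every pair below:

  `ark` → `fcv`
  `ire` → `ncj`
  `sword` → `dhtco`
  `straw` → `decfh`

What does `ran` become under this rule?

The shift depends on letter class: consonant r→c is +11, but vowel a→f is +5. The rule splits by letter class: vowels +5, consonants +11.
On ran: r(cons)+11=c, a(vowel)+5=f, n(cons)+11=y.

cfy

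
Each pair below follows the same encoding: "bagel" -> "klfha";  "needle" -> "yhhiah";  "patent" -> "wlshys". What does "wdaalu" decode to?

b(1)→k(10) and a(0)→l(11) fit y≡25x+11 (mod 26); the inverse of 25 mod 26 is 25. Each letter's alphabet position (a=0..z=25) is mapped through 25·x+11 mod 26 — an affine cipher.
Reversing it on wdaalu: w(22)→25·(22−11)≡15=p; d(3)→25·(3−11)≡8=i; a(0)→25·(0−11)≡11=l; a(0)→25·(0−11)≡11=l; l(11)→25·(11−11)≡0=a; u(20)→25·(20−11)≡17=r (all mod 26).

pillar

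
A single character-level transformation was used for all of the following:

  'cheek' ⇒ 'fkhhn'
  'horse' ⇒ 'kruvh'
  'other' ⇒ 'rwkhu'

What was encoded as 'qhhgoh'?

Compare letters: c→f is +3, h→k is +3, e→h is +3 — a constant shift. Each letter is shifted forward by 3 in the alphabet (a Caesar shift of +3).
Reversing it on qhhgoh: q−3=n, h−3=e, h−3=e, g−3=d, o−3=l, h−3=e.

needle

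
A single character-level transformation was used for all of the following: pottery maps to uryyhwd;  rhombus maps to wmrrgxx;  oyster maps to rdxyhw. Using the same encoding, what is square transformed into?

The shift depends on letter class: consonant p→u is +5, but vowel o→r is +3. Vowels shift forward by 3 and consonants shift forward by 5.
On square: s(cons)+5=x, q(cons)+5=v, u(vowel)+3=x, a(vowel)+3=d, r(cons)+5=w, e(vowel)+3=h.

xvxdwh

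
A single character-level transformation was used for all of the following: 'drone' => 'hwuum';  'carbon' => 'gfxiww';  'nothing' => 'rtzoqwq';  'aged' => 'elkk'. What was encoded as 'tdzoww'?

In drone: d→h is +4, r→w is +5, o→u is +6, n→u is +7 — the shift increases by 1 each position. Each letter shifts forward by (position + 4), i.e. 4, 5, 6, … — the shift grows by one for each successive letter.
Undoing it on tdzoww: t−4=p, d−5=y, z−6=t, o−7=h, w−8=o, w−9=n.

python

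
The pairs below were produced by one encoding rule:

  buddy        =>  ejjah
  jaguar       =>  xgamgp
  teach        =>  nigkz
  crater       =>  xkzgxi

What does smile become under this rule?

krosy

The output letters match the input read backwards, each shifted +6: buddy reversed is yddub. The word is reversed, then every letter is shifted forward by 6.
Applying it to smile: reverse → elims; then shift: e+6=k, l+6=r, i+6=o, m+6=s, s+6=y.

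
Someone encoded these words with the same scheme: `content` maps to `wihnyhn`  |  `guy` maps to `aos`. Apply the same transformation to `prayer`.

Compare letters: c→w is +20, o→i is +20, n→h is +20 — a constant shift. Every letter moves 20 places later in the alphabet, wrapping around z→a.
Applying it to prayer: p+20=j, r+20=l, a+20=u, y+20=s, e+20=y, r+20=l.

jlusyl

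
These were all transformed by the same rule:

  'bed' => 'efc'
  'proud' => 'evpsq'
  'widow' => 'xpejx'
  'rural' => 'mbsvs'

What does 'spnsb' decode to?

Two steps: reverse the string, then apply a Caesar shift of +1.
Undoing it on spnsb: shift back: s−1=r, p−1=o, n−1=m, s−1=r, b−1=a → romra; then reverse → armor.

armor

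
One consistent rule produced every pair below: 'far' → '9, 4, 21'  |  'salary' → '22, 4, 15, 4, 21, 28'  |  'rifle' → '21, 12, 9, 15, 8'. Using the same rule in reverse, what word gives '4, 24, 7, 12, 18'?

f is letter #6 and maps to 9: an offset of 3. Letters become their 1-based position plus 3 (so a→4, b→5, …).
Undoing it on 4, 24, 7, 12, 18: 4→(4−3)÷1=1=a, 24→(24−3)÷1=21=u, 7→(7−3)÷1=4=d, 12→(12−3)÷1=9=i, 18→(18−3)÷1=15=o.

audio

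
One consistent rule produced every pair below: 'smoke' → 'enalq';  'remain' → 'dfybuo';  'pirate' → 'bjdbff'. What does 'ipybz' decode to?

woman

Shifts by position in smoke: pos 0: s→e (+12), pos 1: m→n (+1), pos 2: o→a (+12), pos 3: k→l (+1) — repeating every 2. A repeating key of period 2 is used — shifts +12, +1 over and over.
Decoding ipybz: i−12=w, p−1=o, y−12=m, b−1=a, z−12=n.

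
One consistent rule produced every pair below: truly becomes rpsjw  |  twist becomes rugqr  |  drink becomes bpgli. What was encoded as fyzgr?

Compare letters: t→r is +24, r→p is +24, u→s is +24 — a constant shift. Every letter moves 24 places later in the alphabet, wrapping around z→a.
Decoding fyzgr: f−24=h, y−24=a, z−24=b, g−24=i, r−24=t.

habit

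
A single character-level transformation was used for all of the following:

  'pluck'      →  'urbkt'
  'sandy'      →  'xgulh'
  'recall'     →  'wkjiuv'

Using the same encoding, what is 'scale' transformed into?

xihtn

In pluck: p→u is +5, l→r is +6, u→b is +7, c→k is +8 — the shift increases by 1 each position. Letter i (0-indexed) is shifted by i+5, so successive shifts are 5, 6, 7, ….
Applying it to scale: s+5=x, c+6=i, a+7=h, l+8=t, e+9=n.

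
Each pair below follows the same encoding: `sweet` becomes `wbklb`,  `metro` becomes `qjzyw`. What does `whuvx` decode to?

scoop

Each letter shifts forward by (position + 4), i.e. 4, 5, 6, … — the shift grows by one for each successive letter.
Reversing it on whuvx: w−4=s, h−5=c, u−6=o, v−7=o, x−8=p.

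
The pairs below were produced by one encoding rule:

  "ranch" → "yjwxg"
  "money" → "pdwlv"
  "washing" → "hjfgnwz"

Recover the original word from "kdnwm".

point

r(17)→y(24) and a(0)→j(9) fit y≡7x+9 (mod 26); the inverse of 7 mod 26 is 15. Each letter's alphabet position (a=0..z=25) is mapped through 7·x+9 mod 26 — an affine cipher.
Undoing it on kdnwm: k(10)→15·(10−9)≡15=p; d(3)→15·(3−9)≡14=o; n(13)→15·(13−9)≡8=i; w(22)→15·(22−9)≡13=n; m(12)→15·(12−9)≡19=t (all mod 26).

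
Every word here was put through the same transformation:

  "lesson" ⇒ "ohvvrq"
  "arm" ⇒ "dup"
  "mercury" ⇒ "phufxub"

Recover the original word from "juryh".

grove

Compare letters: l→o is +3, e→h is +3, s→v is +3 — a constant shift. This is a Caesar cipher with shift 3.
Reversing it on juryh: j−3=g, u−3=r, r−3=o, y−3=v, h−3=e.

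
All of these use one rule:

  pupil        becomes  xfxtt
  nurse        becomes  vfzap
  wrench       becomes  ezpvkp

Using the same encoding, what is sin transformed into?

atv

The shift depends on letter class: consonant p→x is +8, but vowel u→f is +11. Two shifts are in play — +11 for a/e/i/o/u, +8 for every other letter.
For sin: s(cons)+8=a, i(vowel)+11=t, n(cons)+8=v.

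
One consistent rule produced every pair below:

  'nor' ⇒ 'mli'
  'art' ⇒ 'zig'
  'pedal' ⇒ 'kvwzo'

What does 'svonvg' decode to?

helmet

Each pair mirrors across the alphabet (n↔m, o↔l, r↔i): positions sum to 25. Each letter is replaced by its mirror in the alphabet: a↔z, b↔y, c↔x, and so on (the Atbash cipher).
Reversing it on svonvg: s↔h, v↔e, o↔l, n↔m, v↔e, g↔t.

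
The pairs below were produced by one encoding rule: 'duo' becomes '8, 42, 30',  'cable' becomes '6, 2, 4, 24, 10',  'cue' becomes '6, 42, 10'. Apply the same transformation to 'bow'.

d(#4)→8 and u(#21)→42: differences scale by 2, so n = 2·pos + 0. The formula is n = 2×(alphabet index, a=1).
Applying it to bow: b=2→4, o=15→30, w=23→46.

4, 30, 46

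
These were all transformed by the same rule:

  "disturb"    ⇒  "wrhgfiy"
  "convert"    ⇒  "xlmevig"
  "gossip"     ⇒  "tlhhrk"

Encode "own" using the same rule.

Each pair mirrors across the alphabet (d↔w, i↔r, s↔h): positions sum to 25. Letters are reflected about the middle of the alphabet (position → 25−position): Atbash.
Applying it to own: o↔l, w↔d, n↔m.

ldm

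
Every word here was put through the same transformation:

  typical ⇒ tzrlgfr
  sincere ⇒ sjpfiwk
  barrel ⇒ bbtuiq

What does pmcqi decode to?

plane

In typical: t→t is +0, y→z is +1, p→r is +2, i→l is +3 — the shift increases by 1 each position. Letter i (0-indexed) is shifted by i+0, so successive shifts are 0, 1, 2, ….
Decoding pmcqi: p−0=p, m−1=l, c−2=a, q−3=n, i−4=e.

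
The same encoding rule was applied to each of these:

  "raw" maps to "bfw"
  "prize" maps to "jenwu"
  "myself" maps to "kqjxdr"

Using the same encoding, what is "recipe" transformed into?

junhjw

Two steps: reverse the string, then apply a Caesar shift of +5.
Applying it to recipe: reverse → epicer; then shift: e+5=j, p+5=u, i+5=n, c+5=h, e+5=j, r+5=w.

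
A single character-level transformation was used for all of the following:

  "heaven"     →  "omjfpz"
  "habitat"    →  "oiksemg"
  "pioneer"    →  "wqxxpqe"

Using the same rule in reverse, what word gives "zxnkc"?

In heaven: h→o is +7, e→m is +8, a→j is +9, v→f is +10 — the shift increases by 1 each position. Letter i (0-indexed) is shifted by i+7, so successive shifts are 7, 8, 9, ….
Undoing it on zxnkc: z−7=s, x−8=p, n−9=e, k−10=a, c−11=r.

spear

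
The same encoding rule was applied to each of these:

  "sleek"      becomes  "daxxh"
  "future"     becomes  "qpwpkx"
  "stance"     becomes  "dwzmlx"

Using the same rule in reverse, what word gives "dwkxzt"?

stream

Each letter's alphabet position (a=0..z=25) is mapped through 19·x+25 mod 26 — an affine cipher.
Decoding dwkxzt: d(3)→11·(3−25)≡18=s; w(22)→11·(22−25)≡19=t; k(10)→11·(10−25)≡17=r; x(23)→11·(23−25)≡4=e; z(25)→11·(25−25)≡0=a; t(19)→11·(19−25)≡12=m (all mod 26).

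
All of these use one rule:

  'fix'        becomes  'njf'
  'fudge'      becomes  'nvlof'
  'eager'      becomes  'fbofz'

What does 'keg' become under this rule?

The shift depends on letter class: consonant f→n is +8, but vowel i→j is +1. Vowels shift forward by 1 and consonants shift forward by 8.
For keg: k(cons)+8=s, e(vowel)+1=f, g(cons)+8=o.

sfo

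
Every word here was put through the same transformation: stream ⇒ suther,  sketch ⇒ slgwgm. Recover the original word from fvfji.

fudge

Letter i (0-indexed) is shifted by i+0, so successive shifts are 0, 1, 2, ….
Decoding fvfji: f−0=f, v−1=u, f−2=d, j−3=g, i−4=e.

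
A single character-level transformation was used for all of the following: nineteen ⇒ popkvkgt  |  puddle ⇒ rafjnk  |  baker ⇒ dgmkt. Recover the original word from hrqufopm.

A repeating key of period 2 is used — shifts +2, +6 over and over.
Reversing it on hrqufopm: h−2=f, r−6=l, q−2=o, u−6=o, f−2=d, o−6=i, p−2=n, m−6=g.

flooding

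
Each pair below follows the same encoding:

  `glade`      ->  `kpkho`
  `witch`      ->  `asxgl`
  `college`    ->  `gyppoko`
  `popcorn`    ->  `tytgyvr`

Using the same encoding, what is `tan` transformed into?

xkr

Two shifts are in play — +10 for a/e/i/o/u, +4 for every other letter.
Applying it to tan: t(cons)+4=x, a(vowel)+10=k, n(cons)+4=r.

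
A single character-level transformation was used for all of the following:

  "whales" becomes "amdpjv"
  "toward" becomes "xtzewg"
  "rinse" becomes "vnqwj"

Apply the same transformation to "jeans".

njdrx

Shifts by position in whales: pos 0: w→a (+4), pos 1: h→m (+5), pos 2: a→d (+3), pos 3: l→p (+4), pos 4: e→j (+5), pos 5: s→v (+3) — repeating every 3. The shifts repeat in a cycle of length 3: positions 0,1,… shift by +4, +5, +3, then the pattern repeats.
Applying it to jeans: j+4=n, e+5=j, a+3=d, n+4=r, s+5=x.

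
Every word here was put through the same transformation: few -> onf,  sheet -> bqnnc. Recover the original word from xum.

old

Compare letters: f→o is +9, e→n is +9, w→f is +9 — a constant shift. This is a Caesar cipher with shift 9.
Decoding xum: x−9=o, u−9=l, m−9=d.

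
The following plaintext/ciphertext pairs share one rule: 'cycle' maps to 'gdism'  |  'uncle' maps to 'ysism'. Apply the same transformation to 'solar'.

Each letter shifts forward by (position + 4), i.e. 4, 5, 6, … — the shift grows by one for each successive letter.
On solar: s+4=w, o+5=t, l+6=r, a+7=h, r+8=z.

wtrhz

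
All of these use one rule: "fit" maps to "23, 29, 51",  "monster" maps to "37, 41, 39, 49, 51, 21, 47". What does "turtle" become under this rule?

f(#6)→23 and i(#9)→29: differences scale by 2, so n = 2·pos + 11. With a=1..z=26, the number is 2·pos + 11.
Applying it to turtle: t=20→51, u=21→53, r=18→47, t=20→51, l=12→35, e=5→21.

51, 53, 47, 51, 35, 21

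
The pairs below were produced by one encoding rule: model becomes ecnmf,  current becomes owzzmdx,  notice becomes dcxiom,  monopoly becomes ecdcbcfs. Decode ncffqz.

dollar

Each letter's alphabet position (a=0..z=25) is mapped through 25·x+16 mod 26 — an affine cipher.
Undoing it on ncffqz: n(13)→25·(13−16)≡3=d; c(2)→25·(2−16)≡14=o; f(5)→25·(5−16)≡11=l; f(5)→25·(5−16)≡11=l; q(16)→25·(16−16)≡0=a; z(25)→25·(25−16)≡17=r (all mod 26).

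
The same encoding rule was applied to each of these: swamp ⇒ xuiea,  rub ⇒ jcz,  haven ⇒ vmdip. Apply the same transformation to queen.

The output letters match the input read backwards, each shifted +8: swamp reversed is pmaws. Read the word backwards and shift each letter +8.
For queen: reverse → neeuq; then shift: n+8=v, e+8=m, e+8=m, u+8=c, q+8=y.

vmmcy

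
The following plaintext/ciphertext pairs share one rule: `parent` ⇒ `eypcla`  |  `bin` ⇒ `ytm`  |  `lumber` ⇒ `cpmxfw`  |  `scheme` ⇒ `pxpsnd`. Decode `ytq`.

The output letters match the input read backwards, each shifted +11: parent reversed is tnerap. Read the word backwards and shift each letter +11.
Decoding ytq: shift back: y−11=n, t−11=i, q−11=f → nif; then reverse → fin.

fin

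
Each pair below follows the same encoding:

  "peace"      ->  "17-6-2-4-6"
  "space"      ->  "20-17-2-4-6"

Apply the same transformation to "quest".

p is letter #16 and maps to 17: an offset of 1. The number is (letter's place in the alphabet, a=1) + 1.
Applying it to quest: q=17→18, u=21→22, e=5→6, s=19→20, t=20→21.

18-22-6-20-21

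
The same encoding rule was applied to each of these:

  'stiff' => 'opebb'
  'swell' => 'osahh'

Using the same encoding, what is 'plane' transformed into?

Compare letters: s→o is +22, t→p is +22, i→e is +22 — a constant shift. It's a constant shift of +22 (ROT22).
For plane: p+22=l, l+22=h, a+22=w, n+22=j, e+22=a.

lhwja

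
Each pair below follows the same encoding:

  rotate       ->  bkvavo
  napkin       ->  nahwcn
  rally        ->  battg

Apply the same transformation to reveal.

bopoat

r(17)→b(1) and o(14)→k(10) fit y≡23x+0 (mod 26); the inverse of 23 mod 26 is 17. Treating letters as 0–25, the rule is x ↦ 23x + 0 (mod 26).
On reveal: r(17)→23·17+0≡1=b; e(4)→23·4+0≡14=o; v(21)→23·21+0≡15=p; e(4)→23·4+0≡14=o; a(0)→23·0+0≡0=a; l(11)→23·11+0≡19=t (all mod 26).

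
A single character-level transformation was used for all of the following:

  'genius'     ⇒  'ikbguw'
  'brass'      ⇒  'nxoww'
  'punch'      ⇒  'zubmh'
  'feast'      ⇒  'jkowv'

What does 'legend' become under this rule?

dkikbl

g(6)→i(8) and e(4)→k(10) fit y≡25x+14 (mod 26); the inverse of 25 mod 26 is 25. Each letter's alphabet position (a=0..z=25) is mapped through 25·x+14 mod 26 — an affine cipher.
For legend: l(11)→25·11+14≡3=d; e(4)→25·4+14≡10=k; g(6)→25·6+14≡8=i; e(4)→25·4+14≡10=k; n(13)→25·13+14≡1=b; d(3)→25·3+14≡11=l (all mod 26).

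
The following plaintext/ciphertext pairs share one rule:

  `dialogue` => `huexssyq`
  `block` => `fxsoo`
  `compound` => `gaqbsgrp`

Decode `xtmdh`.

Shifts by position in dialogue: pos 0: d→h (+4), pos 1: i→u (+12), pos 2: a→e (+4), pos 3: l→x (+12) — repeating every 2. A repeating key of period 2 is used — shifts +4, +12 over and over.
Reversing it on xtmdh: x−4=t, t−12=h, m−4=i, d−12=r, h−4=d.

third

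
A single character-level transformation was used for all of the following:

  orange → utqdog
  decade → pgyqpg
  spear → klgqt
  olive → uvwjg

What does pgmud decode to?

o(14)→u(20) and r(17)→t(19) fit y≡17x+16 (mod 26); the inverse of 17 mod 26 is 23. This is an affine cipher: with a=0,…,z=25, each position x becomes (17x+16) mod 26.
Undoing it on pgmud: p(15)→23·(15−16)≡3=d; g(6)→23·(6−16)≡4=e; m(12)→23·(12−16)≡12=m; u(20)→23·(20−16)≡14=o; d(3)→23·(3−16)≡13=n (all mod 26).

demon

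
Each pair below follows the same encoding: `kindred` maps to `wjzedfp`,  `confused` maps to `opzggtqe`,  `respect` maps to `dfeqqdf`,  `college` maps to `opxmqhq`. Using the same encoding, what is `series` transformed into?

It's a Vigenère-style cipher with numeric key [12,1]: position i shifts by key[i mod 2].
Applying it to series: s+12=e, e+1=f, r+12=d, i+1=j, e+12=q, s+1=t.

efdjqt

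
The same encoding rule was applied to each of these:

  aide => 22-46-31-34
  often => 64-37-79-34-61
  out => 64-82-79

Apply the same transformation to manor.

58-22-61-64-73

a(#1)→22 and i(#9)→46: differences scale by 3, so n = 3·pos + 19. With a=1..z=26, the number is 3·pos + 19.
On manor: m=13→58, a=1→22, n=14→61, o=15→64, r=18→73.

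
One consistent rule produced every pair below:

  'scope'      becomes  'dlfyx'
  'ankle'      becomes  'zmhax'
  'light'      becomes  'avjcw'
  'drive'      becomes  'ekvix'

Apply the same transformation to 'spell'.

s(18)→d(3) and c(2)→l(11) fit y≡19x+25 (mod 26); the inverse of 19 mod 26 is 11. This is an affine cipher: with a=0,…,z=25, each position x becomes (19x+25) mod 26.
On spell: s(18)→19·18+25≡3=d; p(15)→19·15+25≡24=y; e(4)→19·4+25≡23=x; l(11)→19·11+25≡0=a; l(11)→19·11+25≡0=a (all mod 26).

dyxaa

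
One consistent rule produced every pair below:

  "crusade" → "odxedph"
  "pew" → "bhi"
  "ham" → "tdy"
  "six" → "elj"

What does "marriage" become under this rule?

The shift depends on letter class: consonant c→o is +12, but vowel u→x is +3. Vowels shift forward by 3 and consonants shift forward by 12.
On marriage: m(cons)+12=y, a(vowel)+3=d, r(cons)+12=d, r(cons)+12=d, i(vowel)+3=l, a(vowel)+3=d, g(cons)+12=s, e(vowel)+3=h.

ydddldsh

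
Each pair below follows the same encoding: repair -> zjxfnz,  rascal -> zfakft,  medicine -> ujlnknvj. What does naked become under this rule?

Vowels shift forward by 5 and consonants shift forward by 8.
On naked: n(cons)+8=v, a(vowel)+5=f, k(cons)+8=s, e(vowel)+5=j, d(cons)+8=l.

vfsjl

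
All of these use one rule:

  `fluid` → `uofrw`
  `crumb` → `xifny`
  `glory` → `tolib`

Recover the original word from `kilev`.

Each pair mirrors across the alphabet (f↔u, l↔o, u↔f): positions sum to 25. Letters are reflected about the middle of the alphabet (position → 25−position): Atbash.
Undoing it on kilev: k↔p, i↔r, l↔o, e↔v, v↔e.

prove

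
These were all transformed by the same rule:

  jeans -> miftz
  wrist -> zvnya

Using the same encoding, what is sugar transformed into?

In jeans: j→m is +3, e→i is +4, a→f is +5, n→t is +6 — the shift increases by 1 each position. The shift increases by 1 at each position, starting from +3: 3, 4, 5, ….
Applying it to sugar: s+3=v, u+4=y, g+5=l, a+6=g, r+7=y.

vylgy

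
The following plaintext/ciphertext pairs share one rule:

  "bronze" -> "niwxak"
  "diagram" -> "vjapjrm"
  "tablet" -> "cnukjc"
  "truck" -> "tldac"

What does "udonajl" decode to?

Two steps: reverse the string, then apply a Caesar shift of +9.
Decoding udonajl: shift back: u−9=l, d−9=u, o−9=f, n−9=e, a−9=r, j−9=a, l−9=c → luferac; then reverse → careful.

careful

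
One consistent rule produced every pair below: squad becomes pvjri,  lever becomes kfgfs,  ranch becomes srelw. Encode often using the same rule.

s(18)→p(15) and q(16)→v(21) fit y≡23x+17 (mod 26); the inverse of 23 mod 26 is 17. Each letter's alphabet position (a=0..z=25) is mapped through 23·x+17 mod 26 — an affine cipher.
For often: o(14)→23·14+17≡1=b; f(5)→23·5+17≡2=c; t(19)→23·19+17≡12=m; e(4)→23·4+17≡5=f; n(13)→23·13+17≡4=e (all mod 26).

bcmfe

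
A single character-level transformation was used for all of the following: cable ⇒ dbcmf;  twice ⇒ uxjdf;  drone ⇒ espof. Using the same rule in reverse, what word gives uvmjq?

tulip

Compare letters: c→d is +1, a→b is +1, b→c is +1 — a constant shift. Every letter moves 1 place later in the alphabet, wrapping around z→a.
Decoding uvmjq: u−1=t, v−1=u, m−1=l, j−1=i, q−1=p.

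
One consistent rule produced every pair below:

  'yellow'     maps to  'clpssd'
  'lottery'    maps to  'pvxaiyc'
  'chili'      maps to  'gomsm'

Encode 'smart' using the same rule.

It's a Vigenère-style cipher with numeric key [4,7]: position i shifts by key[i mod 2].
Applying it to smart: s+4=w, m+7=t, a+4=e, r+7=y, t+4=x.

wteyx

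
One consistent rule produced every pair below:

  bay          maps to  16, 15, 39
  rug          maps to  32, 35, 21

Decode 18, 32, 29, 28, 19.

b is letter #2 and maps to 16: an offset of 14. Letters become their 1-based position plus 14 (so a→15, b→16, …).
Reversing it on 18, 32, 29, 28, 19: 18→(18−14)÷1=4=d, 32→(32−14)÷1=18=r, 29→(29−14)÷1=15=o, 28→(28−14)÷1=14=n, 19→(19−14)÷1=5=e.

drone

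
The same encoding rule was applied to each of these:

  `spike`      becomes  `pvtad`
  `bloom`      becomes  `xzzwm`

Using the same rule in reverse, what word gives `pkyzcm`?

The output letters match the input read backwards, each shifted +11: spike reversed is ekips. Two steps: reverse the string, then apply a Caesar shift of +11.
Decoding pkyzcm: shift back: p−11=e, k−11=z, y−11=n, z−11=o, c−11=r, m−11=b → eznorb; then reverse → bronze.

bronze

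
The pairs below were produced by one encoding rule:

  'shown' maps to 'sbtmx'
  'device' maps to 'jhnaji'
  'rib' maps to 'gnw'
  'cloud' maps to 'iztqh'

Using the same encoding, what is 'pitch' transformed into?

The output letters match the input read backwards, each shifted +5: shown reversed is nwohs. Read the word backwards and shift each letter +5.
Applying it to pitch: reverse → hctip; then shift: h+5=m, c+5=h, t+5=y, i+5=n, p+5=u.

mhynu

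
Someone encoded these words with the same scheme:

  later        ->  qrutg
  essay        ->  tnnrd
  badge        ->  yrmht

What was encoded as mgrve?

drain

l(11)→q(16) and a(0)→r(17) fit y≡7x+17 (mod 26); the inverse of 7 mod 26 is 15. Treating letters as 0–25, the rule is x ↦ 7x + 17 (mod 26).
Reversing it on mgrve: m(12)→15·(12−17)≡3=d; g(6)→15·(6−17)≡17=r; r(17)→15·(17−17)≡0=a; v(21)→15·(21−17)≡8=i; e(4)→15·(4−17)≡13=n (all mod 26).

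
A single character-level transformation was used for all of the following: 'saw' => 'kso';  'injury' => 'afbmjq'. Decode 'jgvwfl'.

It's a constant shift of +18 (ROT18).
Undoing it on jgvwfl: j−18=r, g−18=o, v−18=d, w−18=e, f−18=n, l−18=t.

rodent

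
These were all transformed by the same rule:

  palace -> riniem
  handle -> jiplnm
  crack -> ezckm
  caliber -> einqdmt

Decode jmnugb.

Shifts by position in palace: pos 0: p→r (+2), pos 1: a→i (+8), pos 2: l→n (+2), pos 3: a→i (+8) — repeating every 2. It's a Vigenère-style cipher with numeric key [2,8]: position i shifts by key[i mod 2].
Decoding jmnugb: j−2=h, m−8=e, n−2=l, u−8=m, g−2=e, b−8=t.

helmet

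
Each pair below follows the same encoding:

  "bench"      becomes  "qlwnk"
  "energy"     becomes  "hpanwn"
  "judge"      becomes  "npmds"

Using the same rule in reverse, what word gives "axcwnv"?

mentor

The output letters match the input read backwards, each shifted +9: bench reversed is hcneb. The word is reversed, then every letter is shifted forward by 9.
Undoing it on axcwnv: shift back: a−9=r, x−9=o, c−9=t, w−9=n, n−9=e, v−9=m → rotnem; then reverse → mentor.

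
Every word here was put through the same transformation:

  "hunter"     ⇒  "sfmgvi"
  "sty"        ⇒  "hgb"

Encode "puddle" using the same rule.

Each pair mirrors across the alphabet (h↔s, u↔f, n↔m): positions sum to 25. Letters are reflected about the middle of the alphabet (position → 25−position): Atbash.
Applying it to puddle: p↔k, u↔f, d↔w, d↔w, l↔o, e↔v.

kfwwov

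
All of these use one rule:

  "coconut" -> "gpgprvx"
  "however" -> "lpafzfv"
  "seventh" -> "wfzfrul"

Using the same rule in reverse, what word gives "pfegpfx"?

leaflet

Shifts by position in coconut: pos 0: c→g (+4), pos 1: o→p (+1), pos 2: c→g (+4), pos 3: o→p (+1) — repeating every 2. It's a Vigenère-style cipher with numeric key [4,1]: position i shifts by key[i mod 2].
Undoing it on pfegpfx: p−4=l, f−1=e, e−4=a, g−1=f, p−4=l, f−1=e, x−4=t.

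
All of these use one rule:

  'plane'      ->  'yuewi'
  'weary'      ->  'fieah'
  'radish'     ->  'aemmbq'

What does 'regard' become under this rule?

aipeam

The shift depends on letter class: consonant p→y is +9, but vowel a→e is +4. Vowels shift forward by 4 and consonants shift forward by 9.
On regard: r(cons)+9=a, e(vowel)+4=i, g(cons)+9=p, a(vowel)+4=e, r(cons)+9=a, d(cons)+9=m.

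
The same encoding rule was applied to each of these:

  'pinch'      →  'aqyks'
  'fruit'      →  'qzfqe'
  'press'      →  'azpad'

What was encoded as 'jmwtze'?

Shifts by position in pinch: pos 0: p→a (+11), pos 1: i→q (+8), pos 2: n→y (+11), pos 3: c→k (+8) — repeating every 2. A repeating key of period 2 is used — shifts +11, +8 over and over.
Undoing it on jmwtze: j−11=y, m−8=e, w−11=l, t−8=l, z−11=o, e−8=w.

yellow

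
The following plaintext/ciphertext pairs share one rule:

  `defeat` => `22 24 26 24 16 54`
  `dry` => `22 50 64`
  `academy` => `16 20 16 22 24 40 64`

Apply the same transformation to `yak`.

Each letter becomes 2×(its alphabet position, a=1..z=26) + 14.
On yak: y=25→64, a=1→16, k=11→36.

64 16 36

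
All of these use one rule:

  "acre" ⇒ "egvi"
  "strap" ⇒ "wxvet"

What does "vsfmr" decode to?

Every letter moves 4 places later in the alphabet, wrapping around z→a.
Undoing it on vsfmr: v−4=r, s−4=o, f−4=b, m−4=i, r−4=n.

robin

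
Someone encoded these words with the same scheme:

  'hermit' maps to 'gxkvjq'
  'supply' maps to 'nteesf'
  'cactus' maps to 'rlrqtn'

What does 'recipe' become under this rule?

kxrjex

Each letter's alphabet position (a=0..z=25) is mapped through 3·x+11 mod 26 — an affine cipher.
Applying it to recipe: r(17)→3·17+11≡10=k; e(4)→3·4+11≡23=x; c(2)→3·2+11≡17=r; i(8)→3·8+11≡9=j; p(15)→3·15+11≡4=e; e(4)→3·4+11≡23=x (all mod 26).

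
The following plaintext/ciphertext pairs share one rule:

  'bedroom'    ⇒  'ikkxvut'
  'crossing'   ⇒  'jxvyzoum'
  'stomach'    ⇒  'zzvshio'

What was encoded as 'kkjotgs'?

Shifts by position in bedroom: pos 0: b→i (+7), pos 1: e→k (+6), pos 2: d→k (+7), pos 3: r→x (+6) — repeating every 2. The shifts repeat in a cycle of length 2: positions 0,1,… shift by +7, +6, then the pattern repeats.
Reversing it on kkjotgs: k−7=d, k−6=e, j−7=c, o−6=i, t−7=m, g−6=a, s−7=l.

decimal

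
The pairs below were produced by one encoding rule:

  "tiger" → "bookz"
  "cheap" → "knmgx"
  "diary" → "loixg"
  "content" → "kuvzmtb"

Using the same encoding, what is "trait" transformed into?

bxiob

The shifts repeat in a cycle of length 2: positions 0,1,… shift by +8, +6, then the pattern repeats.
Applying it to trait: t+8=b, r+6=x, a+8=i, i+6=o, t+8=b.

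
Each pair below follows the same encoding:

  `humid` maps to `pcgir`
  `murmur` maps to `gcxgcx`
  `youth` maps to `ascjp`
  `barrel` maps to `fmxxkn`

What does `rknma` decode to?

h(7)→p(15) and u(20)→c(2) fit y≡19x+12 (mod 26); the inverse of 19 mod 26 is 11. Treating letters as 0–25, the rule is x ↦ 19x + 12 (mod 26).
Decoding rknma: r(17)→11·(17−12)≡3=d; k(10)→11·(10−12)≡4=e; n(13)→11·(13−12)≡11=l; m(12)→11·(12−12)≡0=a; a(0)→11·(0−12)≡24=y (all mod 26).

delay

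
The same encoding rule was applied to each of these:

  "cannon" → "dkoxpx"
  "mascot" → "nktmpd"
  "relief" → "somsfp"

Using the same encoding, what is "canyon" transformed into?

dkoipx

Shifts by position in cannon: pos 0: c→d (+1), pos 1: a→k (+10), pos 2: n→o (+1), pos 3: n→x (+10) — repeating every 2. It's a Vigenère-style cipher with numeric key [1,10]: position i shifts by key[i mod 2].
On canyon: c+1=d, a+10=k, n+1=o, y+10=i, o+1=p, n+10=x.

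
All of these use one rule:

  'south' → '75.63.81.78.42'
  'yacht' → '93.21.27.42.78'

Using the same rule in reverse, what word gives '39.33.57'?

s(#19)→75 and o(#15)→63: differences scale by 3, so n = 3·pos + 18. The formula is n = 3×(alphabet index, a=1) + 18.
Decoding 39.33.57: 39→(39−18)÷3=7=g, 33→(33−18)÷3=5=e, 57→(57−18)÷3=13=m.

gem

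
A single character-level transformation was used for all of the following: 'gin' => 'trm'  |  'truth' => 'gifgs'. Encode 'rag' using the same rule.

This is the alphabet-reversal cipher (Atbash): a becomes z, b becomes y, etc.
Applying it to rag: r↔i, a↔z, g↔t.

izt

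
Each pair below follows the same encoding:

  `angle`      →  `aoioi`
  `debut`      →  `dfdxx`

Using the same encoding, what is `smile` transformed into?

snkoi

In angle: a→a is +0, n→o is +1, g→i is +2, l→o is +3 — the shift increases by 1 each position. Letter i (0-indexed) is shifted by i+0, so successive shifts are 0, 1, 2, ….
Applying it to smile: s+0=s, m+1=n, i+2=k, l+3=o, e+4=i.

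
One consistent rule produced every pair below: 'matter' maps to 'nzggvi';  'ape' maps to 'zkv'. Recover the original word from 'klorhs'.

Letters are reflected about the middle of the alphabet (position → 25−position): Atbash.
Reversing it on klorhs: k↔p, l↔o, o↔l, r↔i, h↔s, s↔h.

polish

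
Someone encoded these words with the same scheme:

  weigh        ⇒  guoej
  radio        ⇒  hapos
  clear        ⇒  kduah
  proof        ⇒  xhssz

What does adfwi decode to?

album

w(22)→g(6) and e(4)→u(20) fit y≡5x+0 (mod 26); the inverse of 5 mod 26 is 21. Each letter's alphabet position (a=0..z=25) is mapped through 5·x+0 mod 26 — an affine cipher.
Reversing it on adfwi: a(0)→21·(0−0)≡0=a; d(3)→21·(3−0)≡11=l; f(5)→21·(5−0)≡1=b; w(22)→21·(22−0)≡20=u; i(8)→21·(8−0)≡12=m (all mod 26).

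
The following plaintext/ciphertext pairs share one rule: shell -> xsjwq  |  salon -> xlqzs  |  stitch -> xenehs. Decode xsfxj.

shame

Shifts by position in shell: pos 0: s→x (+5), pos 1: h→s (+11), pos 2: e→j (+5), pos 3: l→w (+11) — repeating every 2. The shifts repeat in a cycle of length 2: positions 0,1,… shift by +5, +11, then the pattern repeats.
Reversing it on xsfxj: x−5=s, s−11=h, f−5=a, x−11=m, j−5=e.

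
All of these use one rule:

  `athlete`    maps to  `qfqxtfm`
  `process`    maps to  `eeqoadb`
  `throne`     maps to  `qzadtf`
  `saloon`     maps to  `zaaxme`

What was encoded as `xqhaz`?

novel

The output letters match the input read backwards, each shifted +12: athlete reversed is etelhta. Read the word backwards and shift each letter +12.
Undoing it on xqhaz: shift back: x−12=l, q−12=e, h−12=v, a−12=o, z−12=n → levon; then reverse → novel.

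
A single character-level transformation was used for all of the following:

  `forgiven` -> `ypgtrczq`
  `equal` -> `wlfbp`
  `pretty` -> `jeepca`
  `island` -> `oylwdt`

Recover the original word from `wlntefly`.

nautical

Two steps: reverse the string, then apply a Caesar shift of +11.
Reversing it on wlntefly: shift back: w−11=l, l−11=a, n−11=c, t−11=i, e−11=t, f−11=u, l−11=a, y−11=n → lacituan; then reverse → nautical.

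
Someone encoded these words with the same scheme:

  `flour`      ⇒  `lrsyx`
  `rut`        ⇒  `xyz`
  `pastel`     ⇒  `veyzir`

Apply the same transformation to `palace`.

vereii

The shift depends on letter class: consonant f→l is +6, but vowel o→s is +4. The rule splits by letter class: vowels +4, consonants +6.
Applying it to palace: p(cons)+6=v, a(vowel)+4=e, l(cons)+6=r, a(vowel)+4=e, c(cons)+6=i, e(vowel)+4=i.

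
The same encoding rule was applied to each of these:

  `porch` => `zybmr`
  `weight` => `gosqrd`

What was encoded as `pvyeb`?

flour

Compare letters: p→z is +10, o→y is +10, r→b is +10 — a constant shift. This is a Caesar cipher with shift 10.
Reversing it on pvyeb: p−10=f, v−10=l, y−10=o, e−10=u, b−10=r.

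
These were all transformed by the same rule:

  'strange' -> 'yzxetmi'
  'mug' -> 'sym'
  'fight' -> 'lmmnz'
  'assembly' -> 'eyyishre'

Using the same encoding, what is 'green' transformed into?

The shift depends on letter class: consonant s→y is +6, but vowel a→e is +4. Two shifts are in play — +4 for a/e/i/o/u, +6 for every other letter.
Applying it to green: g(cons)+6=m, r(cons)+6=x, e(vowel)+4=i, e(vowel)+4=i, n(cons)+6=t.

mxiit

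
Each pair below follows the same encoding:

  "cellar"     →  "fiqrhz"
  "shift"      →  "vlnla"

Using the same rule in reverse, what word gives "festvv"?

In cellar: c→f is +3, e→i is +4, l→q is +5, l→r is +6 — the shift increases by 1 each position. The shift increases by 1 at each position, starting from +3: 3, 4, 5, ….
Reversing it on festvv: f−3=c, e−4=a, s−5=n, t−6=n, v−7=o, v−8=n.

cannon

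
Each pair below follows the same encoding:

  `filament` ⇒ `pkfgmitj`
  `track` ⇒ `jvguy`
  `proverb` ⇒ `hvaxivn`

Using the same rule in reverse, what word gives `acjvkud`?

f(5)→p(15) and i(8)→k(10) fit y≡7x+6 (mod 26); the inverse of 7 mod 26 is 15. Each letter's alphabet position (a=0..z=25) is mapped through 7·x+6 mod 26 — an affine cipher.
Decoding acjvkud: a(0)→15·(0−6)≡14=o; c(2)→15·(2−6)≡18=s; j(9)→15·(9−6)≡19=t; v(21)→15·(21−6)≡17=r; k(10)→15·(10−6)≡8=i; u(20)→15·(20−6)≡2=c; d(3)→15·(3−6)≡7=h (all mod 26).

ostrich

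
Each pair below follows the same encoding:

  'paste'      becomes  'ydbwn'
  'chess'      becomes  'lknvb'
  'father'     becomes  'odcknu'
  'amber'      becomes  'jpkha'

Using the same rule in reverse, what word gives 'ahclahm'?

retired

The shifts repeat in a cycle of length 2: positions 0,1,… shift by +9, +3, then the pattern repeats.
Reversing it on ahclahm: a−9=r, h−3=e, c−9=t, l−3=i, a−9=r, h−3=e, m−9=d.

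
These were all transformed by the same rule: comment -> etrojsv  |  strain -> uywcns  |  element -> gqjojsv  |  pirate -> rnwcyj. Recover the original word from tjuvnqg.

reptile

Shifts by position in comment: pos 0: c→e (+2), pos 1: o→t (+5), pos 2: m→r (+5), pos 3: m→o (+2), pos 4: e→j (+5), pos 5: n→s (+5) — repeating every 3. It's a Vigenère-style cipher with numeric key [2,5,5]: position i shifts by key[i mod 3].
Undoing it on tjuvnqg: t−2=r, j−5=e, u−5=p, v−2=t, n−5=i, q−5=l, g−2=e.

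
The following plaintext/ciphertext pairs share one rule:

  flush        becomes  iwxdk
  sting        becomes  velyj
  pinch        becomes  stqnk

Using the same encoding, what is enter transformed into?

Shifts by position in flush: pos 0: f→i (+3), pos 1: l→w (+11), pos 2: u→x (+3), pos 3: s→d (+11) — repeating every 2. It's a Vigenère-style cipher with numeric key [3,11]: position i shifts by key[i mod 2].
Applying it to enter: e+3=h, n+11=y, t+3=w, e+11=p, r+3=u.

hywpu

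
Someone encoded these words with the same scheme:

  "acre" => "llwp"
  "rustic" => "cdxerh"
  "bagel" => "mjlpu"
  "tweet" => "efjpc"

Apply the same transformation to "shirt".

dqncc

The shifts repeat in a cycle of length 3: positions 0,1,… shift by +11, +9, +5, then the pattern repeats.
On shirt: s+11=d, h+9=q, i+5=n, r+11=c, t+9=c.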